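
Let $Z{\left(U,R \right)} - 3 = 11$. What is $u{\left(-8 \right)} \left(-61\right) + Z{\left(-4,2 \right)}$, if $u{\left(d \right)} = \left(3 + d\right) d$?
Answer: $-2426$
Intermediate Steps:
$Z{\left(U,R \right)} = 14$ ($Z{\left(U,R \right)} = 3 + 11 = 14$)
$u{\left(d \right)} = d \left(3 + d\right)$
$u{\left(-8 \right)} \left(-61\right) + Z{\left(-4,2 \right)} = - 8 \left(3 - 8\right) \left(-61\right) + 14 = \left(-8\right) \left(-5\right) \left(-61\right) + 14 = 40 \left(-61\right) + 14 = -2440 + 14 = -2426$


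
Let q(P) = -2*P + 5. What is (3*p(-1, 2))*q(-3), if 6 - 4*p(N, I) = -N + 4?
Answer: 33/4 ≈ 8.2500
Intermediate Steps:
p(N, I) = ½ + N/4 (p(N, I) = 3/2 - (-N + 4)/4 = 3/2 - (4 - N)/4 = 3/2 + (-1 + N/4) = ½ + N/4)
q(P) = 5 - 2*P
(3*p(-1, 2))*q(-3) = (3*(½ + (¼)*(-1)))*(5 - 2*(-3)) = (3*(½ - ¼))*(5 + 6) = (3*(¼))*11 = (¾)*11 = 33/4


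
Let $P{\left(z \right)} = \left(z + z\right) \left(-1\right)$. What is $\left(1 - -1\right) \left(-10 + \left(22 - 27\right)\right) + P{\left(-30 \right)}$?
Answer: $30$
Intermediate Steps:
$P{\left(z \right)} = - 2 z$ ($P{\left(z \right)} = 2 z \left(-1\right) = - 2 z$)
$\left(1 - -1\right) \left(-10 + \left(22 - 27\right)\right) + P{\left(-30 \right)} = \left(1 - -1\right) \left(-10 + \left(22 - 27\right)\right) - -60 = \left(1 + 1\right) \left(-10 - 5\right) + 60 = 2 \left(-15\right) + 60 = -30 + 60 = 30$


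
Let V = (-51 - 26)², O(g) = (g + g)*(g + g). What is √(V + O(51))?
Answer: √16333 ≈ 127.80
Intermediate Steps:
O(g) = 4*g² (O(g) = (2*g)*(2*g) = 4*g²)
V = 5929 (V = (-77)² = 5929)
√(V + O(51)) = √(5929 + 4*51²) = √(5929 + 4*2601) = √(5929 + 10404) = √16333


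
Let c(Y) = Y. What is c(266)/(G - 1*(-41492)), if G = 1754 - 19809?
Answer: 266/23437 ≈ 0.011350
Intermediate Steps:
G = -18055
c(266)/(G - 1*(-41492)) = 266/(-18055 - 1*(-41492)) = 266/(-18055 + 41492) = 266/23437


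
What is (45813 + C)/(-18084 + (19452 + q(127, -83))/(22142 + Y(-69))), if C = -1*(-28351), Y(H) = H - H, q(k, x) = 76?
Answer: -205267411/50049550 ≈ -4.1013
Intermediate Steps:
Y(H) = 0
C = 28351
(45813 + C)/(-18084 + (19452 + q(127, -83))/(22142 + Y(-69))) = (45813 + 28351)/(-18084 + (19452 + 76)/(22142 + 0)) = 74164/(-18084 + 19528/22142) = 74164/(-18084 + 19528*(1/22142)) = 74164/(-18084 + 9764/11071) = 74164/(-200198200/11071) = 74164*(-11071/200198200) = -205267411/50049550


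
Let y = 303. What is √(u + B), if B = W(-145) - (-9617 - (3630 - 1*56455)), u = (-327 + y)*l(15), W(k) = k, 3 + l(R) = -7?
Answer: I*√43113 ≈ 207.64*I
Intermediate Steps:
l(R) = -10 (l(R) = -3 - 7 = -10)
u = 240 (u = (-327 + 303)*(-10) = -24*(-10) = 240)
B = -43353 (B = -145 - (-9617 - (3630 - 1*56455)) = -145 - (-9617 - (3630 - 56455)) = -145 - (-9617 - 1*(-52825)) = -145 - (-9617 + 52825) = -145 - 1*43208 = -145 - 43208 = -43353)
√(u + B) = √(240 - 43353) = √(-43113) = I*√43113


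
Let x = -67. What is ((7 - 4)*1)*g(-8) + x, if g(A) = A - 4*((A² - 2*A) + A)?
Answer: -955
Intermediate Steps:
g(A) = -4*A² + 5*A (g(A) = A - 4*(A² - A) = A + (-4*A² + 4*A) = -4*A² + 5*A)
((7 - 4)*1)*g(-8) + x = ((7 - 4)*1)*(-8*(5 - 4*(-8))) - 67 = (3*1)*(-8*(5 + 32)) - 67 = 3*(-8*37) - 67 = 3*(-296) - 67 = -888 - 67 = -955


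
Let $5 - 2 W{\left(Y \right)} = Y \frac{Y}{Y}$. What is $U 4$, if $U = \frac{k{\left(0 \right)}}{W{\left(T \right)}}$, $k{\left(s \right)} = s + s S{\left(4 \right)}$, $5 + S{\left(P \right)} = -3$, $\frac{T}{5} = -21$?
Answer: $0$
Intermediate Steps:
$T = -105$ ($T = 5 \left(-21\right) = -105$)
$S{\left(P \right)} = -8$ ($S{\left(P \right)} = -5 - 3 = -8$)
$k{\left(s \right)} = - 7 s$ ($k{\left(s \right)} = s + s \left(-8\right) = s - 8 s = - 7 s$)
$W{\left(Y \right)} = \frac{5}{2} - \frac{Y}{2}$ ($W{\left(Y \right)} = \frac{5}{2} - \frac{Y \frac{Y}{Y}}{2} = \frac{5}{2} - \frac{Y 1}{2} = \frac{5}{2} - \frac{Y}{2}$)
$U = 0$ ($U = \frac{\left(-7\right) 0}{\frac{5}{2} - - \frac{105}{2}} = \frac{0}{\frac{5}{2} + \frac{105}{2}} = \frac{0}{55} = 0 \cdot \frac{1}{55} = 0$)
$U 4 = 0 \cdot 4 = 0$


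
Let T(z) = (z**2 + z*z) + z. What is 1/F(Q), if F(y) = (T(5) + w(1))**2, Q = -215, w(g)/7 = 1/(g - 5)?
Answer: 16/45369 ≈ 0.00035266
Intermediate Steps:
w(g) = 7/(-5 + g) (w(g) = 7/(g - 5) = 7/(-5 + g))
T(z) = z + 2*z**2 (T(z) = (z**2 + z**2) + z = 2*z**2 + z = z + 2*z**2)
F(y) = 45369/16 (F(y) = (5*(1 + 2*5) + 7/(-5 + 1))**2 = (5*(1 + 10) + 7/(-4))**2 = (5*11 + 7*(-1/4))**2 = (55 - 7/4)**2 = (213/4)**2 = 45369/16)
1/F(Q) = 1/(45369/16) = 16/45369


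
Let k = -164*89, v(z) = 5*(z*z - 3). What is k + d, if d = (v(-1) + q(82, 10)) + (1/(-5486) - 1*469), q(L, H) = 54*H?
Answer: -79739011/5486 ≈ -14535.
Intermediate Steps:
v(z) = -15 + 5*z² (v(z) = 5*(z² - 3) = 5*(-3 + z²) = -15 + 5*z²)
d = 334645/5486 (d = ((-15 + 5*(-1)²) + 54*10) + (1/(-5486) - 1*469) = ((-15 + 5*1) + 540) + (-1/5486 - 469) = ((-15 + 5) + 540) - 2572935/5486 = (-10 + 540) - 2572935/5486 = 530 - 2572935/5486 = 334645/5486 ≈ 61.000)
k = -14596
k + d = -14596 + 334645/5486 = -79739011/5486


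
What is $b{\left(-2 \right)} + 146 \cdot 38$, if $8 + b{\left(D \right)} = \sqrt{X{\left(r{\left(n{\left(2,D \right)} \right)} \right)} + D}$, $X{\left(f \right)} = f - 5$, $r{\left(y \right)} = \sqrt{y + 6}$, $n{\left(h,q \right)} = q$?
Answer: $5540 + i \sqrt{5} \approx 5540.0 + 2.2361 i$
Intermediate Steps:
$r{\left(y \right)} = \sqrt{6 + y}$
$X{\left(f \right)} = -5 + f$
$b{\left(D \right)} = -8 + \sqrt{-5 + D + \sqrt{6 + D}}$ ($b{\left(D \right)} = -8 + \sqrt{\left(-5 + \sqrt{6 + D}\right) + D} = -8 + \sqrt{-5 + D + \sqrt{6 + D}}$)
$b{\left(-2 \right)} + 146 \cdot 38 = \left(-8 + \sqrt{-5 - 2 + \sqrt{6 - 2}}\right) + 146 \cdot 38 = \left(-8 + \sqrt{-5 - 2 + \sqrt{4}}\right) + 5548 = \left(-8 + \sqrt{-5 - 2 + 2}\right) + 5548 = \left(-8 + \sqrt{-5}\right) + 5548 = \left(-8 + i \sqrt{5}\right) + 5548 = 5540 + i \sqrt{5}$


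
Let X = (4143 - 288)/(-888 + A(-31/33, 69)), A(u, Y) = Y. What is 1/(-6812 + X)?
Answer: -273/1860961 ≈ -0.00014670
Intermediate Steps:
X = -1285/273 (X = (4143 - 288)/(-888 + 69) = 3855/(-819) = 3855*(-1/819) = -1285/273 ≈ -4.7070)
1/(-6812 + X) = 1/(-6812 - 1285/273) = 1/(-1860961/273) = -273/1860961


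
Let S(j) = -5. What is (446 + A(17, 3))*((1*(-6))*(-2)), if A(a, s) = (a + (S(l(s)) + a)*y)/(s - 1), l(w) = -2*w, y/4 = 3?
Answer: 6318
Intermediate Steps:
y = 12 (y = 4*3 = 12)
A(a, s) = (-60 + 13*a)/(-1 + s) (A(a, s) = (a + (-5 + a)*12)/(s - 1) = (a + (-60 + 12*a))/(-1 + s) = (-60 + 13*a)/(-1 + s))
(446 + A(17, 3))*((1*(-6))*(-2)) = (446 + (-60 + 13*17)/(-1 + 3))*((1*(-6))*(-2)) = (446 + (-60 + 221)/2)*(-6*(-2)) = (446 + (½)*161)*12 = (446 + 161/2)*12 = (1053/2)*12 = 6318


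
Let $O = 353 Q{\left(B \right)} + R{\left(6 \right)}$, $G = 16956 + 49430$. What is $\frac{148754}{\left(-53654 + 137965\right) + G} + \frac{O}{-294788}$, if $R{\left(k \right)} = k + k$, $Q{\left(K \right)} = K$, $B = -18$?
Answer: $\frac{22403307263}{22211833618} \approx 1.0086$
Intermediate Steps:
$G = 66386$
$R{\left(k \right)} = 2 k$
$O = -6342$ ($O = 353 \left(-18\right) + 2 \cdot 6 = -6354 + 12 = -6342$)
$\frac{148754}{\left(-53654 + 137965\right) + G} + \frac{O}{-294788} = \frac{148754}{\left(-53654 + 137965\right) + 66386} - \frac{6342}{-294788} = \frac{148754}{84311 + 66386} - - \frac{3171}{147394} = \frac{148754}{150697} + \frac{3171}{147394} = \frac{22403307263}{22211833618}$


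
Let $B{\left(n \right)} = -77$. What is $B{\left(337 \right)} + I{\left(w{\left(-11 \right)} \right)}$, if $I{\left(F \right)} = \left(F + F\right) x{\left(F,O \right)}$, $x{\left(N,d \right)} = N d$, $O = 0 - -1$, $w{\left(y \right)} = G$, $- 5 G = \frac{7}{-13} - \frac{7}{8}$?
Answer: $- \frac{10388791}{135200} \approx -76.84$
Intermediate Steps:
$G = \frac{147}{520}$ ($G = - \frac{\frac{7}{-13} - \frac{7}{8}}{5} = - \frac{7 \left(- \frac{1}{13}\right) - \frac{7}{8}}{5} = - \frac{- \frac{7}{13} - \frac{7}{8}}{5} = \left(- \frac{1}{5}\right) \left(- \frac{147}{104}\right) = \frac{147}{520} \approx 0.28269$)
$w{\left(y \right)} = \frac{147}{520}$
$O = 1$ ($O = 0 + 1 = 1$)
$I{\left(F \right)} = 2 F^{2}$ ($I{\left(F \right)} = \left(F + F\right) F 1 = 2 F F = 2 F^{2}$)
$B{\left(337 \right)} + I{\left(w{\left(-11 \right)} \right)} = -77 + 2 \left(\frac{147}{520}\right)^{2} = -77 + 2 \cdot \frac{21609}{270400} = -77 + \frac{21609}{135200} = - \frac{10388791}{135200}$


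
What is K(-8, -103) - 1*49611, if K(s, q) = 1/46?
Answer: -2282105/46 ≈ -49611.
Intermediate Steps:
K(s, q) = 1/46
K(-8, -103) - 1*49611 = 1/46 - 1*49611 = 1/46 - 49611 = -2282105/46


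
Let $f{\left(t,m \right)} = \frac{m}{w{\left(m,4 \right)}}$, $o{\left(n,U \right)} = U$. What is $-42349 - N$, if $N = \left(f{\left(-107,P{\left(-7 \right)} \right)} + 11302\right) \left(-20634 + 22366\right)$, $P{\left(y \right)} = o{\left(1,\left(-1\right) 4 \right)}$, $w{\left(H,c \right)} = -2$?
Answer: $-19620877$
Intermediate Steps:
$P{\left(y \right)} = -4$ ($P{\left(y \right)} = \left(-1\right) 4 = -4$)
$f{\left(t,m \right)} = - \frac{m}{2}$ ($f{\left(t,m \right)} = \frac{m}{-2} = m \left(- \frac{1}{2}\right) = - \frac{m}{2}$)
$N = 19578528$ ($N = \left(\left(- \frac{1}{2}\right) \left(-4\right) + 11302\right) \left(-20634 + 22366\right) = \left(2 + 11302\right) 1732 = 11304 \cdot 1732 = 19578528$)
$-42349 - N = -42349 - 19578528 = -19620877$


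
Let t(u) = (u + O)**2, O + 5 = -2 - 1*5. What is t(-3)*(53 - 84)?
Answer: -6975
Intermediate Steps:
O = -12 (O = -5 + (-2 - 1*5) = -5 + (-2 - 5) = -5 - 7 = -12)
t(u) = (-12 + u)**2 (t(u) = (u - 12)**2 = (-12 + u)**2)
t(-3)*(53 - 84) = (-12 - 3)**2*(53 - 84) = (-15)**2*(-31) = 225*(-31) = -6975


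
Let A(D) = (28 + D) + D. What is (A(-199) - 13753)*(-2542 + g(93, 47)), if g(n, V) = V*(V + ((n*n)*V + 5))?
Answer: -269827583789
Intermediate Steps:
g(n, V) = V*(5 + V + V*n²) (g(n, V) = V*(V + (n²*V + 5)) = V*(V + (V*n² + 5)) = V*(V + (5 + V*n²)) = V*(5 + V + V*n²))
A(D) = 28 + 2*D
(A(-199) - 13753)*(-2542 + g(93, 47)) = ((28 + 2*(-199)) - 13753)*(-2542 + 47*(5 + 47 + 47*93²)) = ((28 - 398) - 13753)*(-2542 + 47*(5 + 47 + 47*8649)) = (-370 - 13753)*(-2542 + 47*(5 + 47 + 406503)) = -14123*(-2542 + 47*406555) = -14123*(-2542 + 19108085) = -14123*19105543 = -269827583789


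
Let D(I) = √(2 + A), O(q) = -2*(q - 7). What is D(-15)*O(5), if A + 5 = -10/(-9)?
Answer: 4*I*√17/3 ≈ 5.4975*I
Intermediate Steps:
O(q) = 14 - 2*q (O(q) = -2*(-7 + q) = 14 - 2*q)
A = -35/9 (A = -5 - 10/(-9) = -5 - 10*(-⅑) = -5 + 10/9 = -35/9 ≈ -3.8889)
D(I) = I*√17/3 (D(I) = √(2 - 35/9) = √(-17/9) = I*√17/3)
D(-15)*O(5) = (I*√17/3)*(14 - 2*5) = (I*√17/3)*(14 - 10) = (I*√17/3)*4 = 4*I*√17/3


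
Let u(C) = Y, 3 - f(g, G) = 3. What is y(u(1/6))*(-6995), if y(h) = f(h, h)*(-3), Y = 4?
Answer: 0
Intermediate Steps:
f(g, G) = 0 (f(g, G) = 3 - 1*3 = 3 - 3 = 0)
u(C) = 4
y(h) = 0 (y(h) = 0*(-3) = 0)
y(u(1/6))*(-6995) = 0*(-6995) = 0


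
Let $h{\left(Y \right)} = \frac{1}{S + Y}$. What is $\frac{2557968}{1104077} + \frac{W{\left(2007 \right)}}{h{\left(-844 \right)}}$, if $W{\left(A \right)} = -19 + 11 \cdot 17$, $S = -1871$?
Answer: $- \frac{503589043272}{1104077} \approx -4.5612 \cdot 10^{5}$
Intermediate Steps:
$W{\left(A \right)} = 168$ ($W{\left(A \right)} = -19 + 187 = 168$)
$h{\left(Y \right)} = \frac{1}{-1871 + Y}$
$\frac{2557968}{1104077} + \frac{W{\left(2007 \right)}}{h{\left(-844 \right)}} = \frac{2557968}{1104077} + \frac{168}{\frac{1}{-1871 - 844}} = 2557968 \cdot \frac{1}{1104077} + \frac{168}{\frac{1}{-2715}} = \frac{2557968}{1104077} + \frac{168}{- \frac{1}{2715}} = \frac{2557968}{1104077} + 168 \left(-2715\right) = \frac{2557968}{1104077} - 456120 = - \frac{503589043272}{1104077}$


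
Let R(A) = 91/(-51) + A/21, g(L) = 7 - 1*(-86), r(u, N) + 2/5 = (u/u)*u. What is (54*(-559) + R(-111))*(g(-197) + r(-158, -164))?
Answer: 1174902934/595 ≈ 1.9746e+6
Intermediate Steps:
r(u, N) = -⅖ + u (r(u, N) = -⅖ + (u/u)*u = -⅖ + 1*u = -⅖ + u)
g(L) = 93 (g(L) = 7 + 86 = 93)
R(A) = -91/51 + A/21 (R(A) = 91*(-1/51) + A*(1/21) = -91/51 + A/21)
(54*(-559) + R(-111))*(g(-197) + r(-158, -164)) = (54*(-559) + (-91/51 + (1/21)*(-111)))*(93 + (-⅖ - 158)) = (-30186 + (-91/51 - 37/7))*(93 - 792/5) = (-30186 - 2524/357)*(-327/5) = -10778926/357*(-327/5) = 1174902934/595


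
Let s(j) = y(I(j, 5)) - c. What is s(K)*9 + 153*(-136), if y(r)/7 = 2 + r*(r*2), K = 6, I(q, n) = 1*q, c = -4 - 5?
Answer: -16065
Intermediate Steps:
c = -9
I(q, n) = q
y(r) = 14 + 14*r² (y(r) = 7*(2 + r*(r*2)) = 7*(2 + r*(2*r)) = 7*(2 + 2*r²) = 14 + 14*r²)
s(j) = 23 + 14*j² (s(j) = (14 + 14*j²) - 1*(-9) = (14 + 14*j²) + 9 = 23 + 14*j²)
s(K)*9 + 153*(-136) = (23 + 14*6²)*9 + 153*(-136) = (23 + 14*36)*9 - 20808 = (23 + 504)*9 - 20808 = 527*9 - 20808 = 4743 - 20808 = -16065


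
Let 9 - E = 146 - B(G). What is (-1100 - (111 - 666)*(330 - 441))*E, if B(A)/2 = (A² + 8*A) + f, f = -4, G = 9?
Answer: -10095505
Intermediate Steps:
B(A) = -8 + 2*A² + 16*A (B(A) = 2*((A² + 8*A) - 4) = 2*(-4 + A² + 8*A) = -8 + 2*A² + 16*A)
E = 161 (E = 9 - (146 - (-8 + 2*9² + 16*9)) = 9 - (146 - (-8 + 2*81 + 144)) = 9 - (146 - (-8 + 162 + 144)) = 9 - (146 - 1*298) = 9 - (146 - 298) = 9 - 1*(-152) = 9 + 152 = 161)
(-1100 - (111 - 666)*(330 - 441))*E = (-1100 - (111 - 666)*(330 - 441))*161 = (-1100 - (-555)*(-111))*161 = (-1100 - 1*61605)*161 = (-1100 - 61605)*161 = -62705*161 = -10095505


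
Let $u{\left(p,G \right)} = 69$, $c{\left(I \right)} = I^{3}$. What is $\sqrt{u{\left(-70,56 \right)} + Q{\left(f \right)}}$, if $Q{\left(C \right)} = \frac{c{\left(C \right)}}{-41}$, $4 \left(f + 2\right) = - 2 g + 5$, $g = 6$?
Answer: $\frac{\sqrt{7561671}}{328} \approx 8.3837$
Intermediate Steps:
$f = - \frac{15}{4}$ ($f = -2 + \frac{\left(-2\right) 6 + 5}{4} = -2 + \frac{-12 + 5}{4} = -2 + \frac{1}{4} \left(-7\right) = -2 - \frac{7}{4} = - \frac{15}{4} \approx -3.75$)
$Q{\left(C \right)} = - \frac{C^{3}}{41}$ ($Q{\left(C \right)} = \frac{C^{3}}{-41} = C^{3} \left(- \frac{1}{41}\right) = - \frac{C^{3}}{41}$)
$\sqrt{u{\left(-70,56 \right)} + Q{\left(f \right)}} = \sqrt{69 - \frac{\left(- \frac{15}{4}\right)^{3}}{41}} = \sqrt{69 - - \frac{3375}{2624}} = \sqrt{69 + \frac{3375}{2624}} = \sqrt{\frac{184431}{2624}} = \frac{\sqrt{7561671}}{328}$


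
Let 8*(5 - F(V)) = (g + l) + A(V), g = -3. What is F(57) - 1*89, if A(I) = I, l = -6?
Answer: -90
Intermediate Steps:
F(V) = 49/8 - V/8 (F(V) = 5 - ((-3 - 6) + V)/8 = 5 - (-9 + V)/8 = 5 + (9/8 - V/8) = 49/8 - V/8)
F(57) - 1*89 = (49/8 - ⅛*57) - 1*89 = (49/8 - 57/8) - 89 = -1 - 89 = -90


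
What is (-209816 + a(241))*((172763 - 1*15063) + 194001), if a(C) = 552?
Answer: -73598358064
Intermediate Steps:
(-209816 + a(241))*((172763 - 1*15063) + 194001) = (-209816 + 552)*((172763 - 1*15063) + 194001) = -209264*((172763 - 15063) + 194001) = -209264*(157700 + 194001) = -209264*351701 = -73598358064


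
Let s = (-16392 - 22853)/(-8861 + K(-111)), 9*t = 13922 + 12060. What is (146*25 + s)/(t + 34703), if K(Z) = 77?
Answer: 32100845/330189584 ≈ 0.097219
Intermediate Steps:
t = 25982/9 (t = (13922 + 12060)/9 = (1/9)*25982 = 25982/9 ≈ 2886.9)
s = 39245/8784 (s = (-16392 - 22853)/(-8861 + 77) = -39245/(-8784) = -39245*(-1/8784) = 39245/8784 ≈ 4.4678)
(146*25 + s)/(t + 34703) = (146*25 + 39245/8784)/(25982/9 + 34703) = (3650 + 39245/8784)/(338309/9) = (32100845/8784)*(9/338309) = 32100845/330189584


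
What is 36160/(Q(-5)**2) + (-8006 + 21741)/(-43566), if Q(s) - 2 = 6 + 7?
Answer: 104817079/653490 ≈ 160.40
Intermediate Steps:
Q(s) = 15 (Q(s) = 2 + (6 + 7) = 2 + 13 = 15)
36160/(Q(-5)**2) + (-8006 + 21741)/(-43566) = 36160/(15**2) + (-8006 + 21741)/(-43566) = 36160/225 + 13735*(-1/43566) = 36160*(1/225) - 13735/43566 = 7232/45 - 13735/43566 = 104817079/653490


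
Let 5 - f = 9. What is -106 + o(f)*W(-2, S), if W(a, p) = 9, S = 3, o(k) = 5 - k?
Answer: -25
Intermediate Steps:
f = -4 (f = 5 - 1*9 = 5 - 9 = -4)
-106 + o(f)*W(-2, S) = -106 + (5 - 1*(-4))*9 = -106 + (5 + 4)*9 = -106 + 9*9 = -106 + 81 = -25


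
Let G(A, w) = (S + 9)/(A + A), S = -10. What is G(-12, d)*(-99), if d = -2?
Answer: -33/8 ≈ -4.1250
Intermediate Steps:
G(A, w) = -1/(2*A) (G(A, w) = (-10 + 9)/(A + A) = -1/(2*A))
G(-12, d)*(-99) = -½/(-12)*(-99) = -½*(-1/12)*(-99) = (1/24)*(-99) = -33/8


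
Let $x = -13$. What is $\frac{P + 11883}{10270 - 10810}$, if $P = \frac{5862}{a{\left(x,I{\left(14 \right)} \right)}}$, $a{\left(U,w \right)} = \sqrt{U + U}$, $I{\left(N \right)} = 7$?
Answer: $- \frac{3961}{180} + \frac{977 i \sqrt{26}}{2340} \approx -22.006 + 2.1289 i$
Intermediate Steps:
$a{\left(U,w \right)} = \sqrt{2} \sqrt{U}$ ($a{\left(U,w \right)} = \sqrt{2 U} = \sqrt{2} \sqrt{U}$)
$P = - \frac{2931 i \sqrt{26}}{13}$ ($P = \frac{5862}{\sqrt{2} \sqrt{-13}} = \frac{5862}{\sqrt{2} i \sqrt{13}} = \frac{5862}{i \sqrt{26}} = 5862 \left(- \frac{i \sqrt{26}}{26}\right) = - \frac{2931 i \sqrt{26}}{13} \approx - 1149.6 i$)
$\frac{P + 11883}{10270 - 10810} = \frac{- \frac{2931 i \sqrt{26}}{13} + 11883}{10270 - 10810} = \frac{11883 - \frac{2931 i \sqrt{26}}{13}}{-540} = \left(11883 - \frac{2931 i \sqrt{26}}{13}\right) \left(- \frac{1}{540}\right) = - \frac{3961}{180} + \frac{977 i \sqrt{26}}{2340}$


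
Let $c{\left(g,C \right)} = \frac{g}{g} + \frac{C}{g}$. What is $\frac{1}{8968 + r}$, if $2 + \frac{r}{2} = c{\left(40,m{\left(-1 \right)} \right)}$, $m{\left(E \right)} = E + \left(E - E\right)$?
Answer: $\frac{20}{179319} \approx 0.00011153$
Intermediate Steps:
$m{\left(E \right)} = E$ ($m{\left(E \right)} = E + 0 = E$)
$c{\left(g,C \right)} = 1 + \frac{C}{g}$
$r = - \frac{41}{20}$ ($r = -4 + 2 \frac{-1 + 40}{40} = -4 + 2 \cdot \frac{1}{40} \cdot 39 = -4 + 2 \cdot \frac{39}{40} = -4 + \frac{39}{20} = - \frac{41}{20} \approx -2.05$)
$\frac{1}{8968 + r} = \frac{1}{8968 - \frac{41}{20}} = \frac{1}{\frac{179319}{20}} = \frac{20}{179319}$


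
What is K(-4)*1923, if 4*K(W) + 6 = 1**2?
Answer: -9615/4 ≈ -2403.8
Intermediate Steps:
K(W) = -5/4 (K(W) = -3/2 + (1/4)*1**2 = -3/2 + (1/4)*1 = -3/2 + 1/4 = -5/4)
K(-4)*1923 = -5/4*1923 = -9615/4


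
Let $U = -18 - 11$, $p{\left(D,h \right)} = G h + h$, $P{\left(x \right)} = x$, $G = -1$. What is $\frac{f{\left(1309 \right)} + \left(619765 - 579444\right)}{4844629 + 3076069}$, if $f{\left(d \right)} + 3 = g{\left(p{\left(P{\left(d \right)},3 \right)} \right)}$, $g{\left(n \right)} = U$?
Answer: $\frac{40289}{7920698} \approx 0.0050865$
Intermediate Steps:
$p{\left(D,h \right)} = 0$ ($p{\left(D,h \right)} = - h + h = 0$)
$U = -29$
$g{\left(n \right)} = -29$
$f{\left(d \right)} = -32$ ($f{\left(d \right)} = -3 - 29 = -32$)
$\frac{f{\left(1309 \right)} + \left(619765 - 579444\right)}{4844629 + 3076069} = \frac{-32 + \left(619765 - 579444\right)}{4844629 + 3076069} = \frac{-32 + \left(619765 - 579444\right)}{7920698} = \left(-32 + 40321\right) \frac{1}{7920698} = 40289 \cdot \frac{1}{7920698} = \frac{40289}{7920698}$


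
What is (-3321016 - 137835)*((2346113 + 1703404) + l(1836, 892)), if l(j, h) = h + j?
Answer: -14016111670495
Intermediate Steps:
(-3321016 - 137835)*((2346113 + 1703404) + l(1836, 892)) = (-3321016 - 137835)*((2346113 + 1703404) + (892 + 1836)) = -3458851*(4049517 + 2728) = -3458851*4052245 = -14016111670495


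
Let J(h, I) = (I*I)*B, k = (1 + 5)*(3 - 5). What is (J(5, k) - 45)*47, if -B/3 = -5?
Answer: 99405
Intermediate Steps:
B = 15 (B = -3*(-5) = 15)
k = -12 (k = 6*(-2) = -12)
J(h, I) = 15*I² (J(h, I) = (I*I)*15 = I²*15 = 15*I²)
(J(5, k) - 45)*47 = (15*(-12)² - 45)*47 = (15*144 - 45)*47 = (2160 - 45)*47 = 2115*47 = 99405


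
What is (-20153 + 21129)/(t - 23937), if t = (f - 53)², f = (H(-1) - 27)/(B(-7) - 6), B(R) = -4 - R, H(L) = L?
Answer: -549/12392 ≈ -0.044303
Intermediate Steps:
f = 28/3 (f = (-1 - 27)/((-4 - 1*(-7)) - 6) = -28/((-4 + 7) - 6) = -28/(3 - 6) = -28/(-3) = -28*(-⅓) = 28/3 ≈ 9.3333)
t = 17161/9 (t = (28/3 - 53)² = (-131/3)² = 17161/9 ≈ 1906.8)
(-20153 + 21129)/(t - 23937) = (-20153 + 21129)/(17161/9 - 23937) = 976/(-198272/9) = 976*(-9/198272) = -549/12392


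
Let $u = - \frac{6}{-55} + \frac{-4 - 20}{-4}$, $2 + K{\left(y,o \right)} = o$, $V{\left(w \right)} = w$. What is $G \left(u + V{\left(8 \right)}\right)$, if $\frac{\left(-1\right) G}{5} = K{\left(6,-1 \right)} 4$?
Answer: $\frac{9312}{11} \approx 846.54$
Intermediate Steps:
$K{\left(y,o \right)} = -2 + o$
$G = 60$ ($G = - 5 \left(-2 - 1\right) 4 = - 5 \left(\left(-3\right) 4\right) = \left(-5\right) \left(-12\right) = 60$)
$u = \frac{336}{55}$ ($u = \left(-6\right) \left(- \frac{1}{55}\right) + \left(-4 - 20\right) \left(- \frac{1}{4}\right) = \frac{6}{55} - -6 = \frac{6}{55} + 6 = \frac{336}{55} \approx 6.1091$)
$G \left(u + V{\left(8 \right)}\right) = 60 \left(\frac{336}{55} + 8\right) = 60 \cdot \frac{776}{55} = \frac{9312}{11}$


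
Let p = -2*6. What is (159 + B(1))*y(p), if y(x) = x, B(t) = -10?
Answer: -1788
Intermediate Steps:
p = -12
(159 + B(1))*y(p) = (159 - 10)*(-12) = 149*(-12) = -1788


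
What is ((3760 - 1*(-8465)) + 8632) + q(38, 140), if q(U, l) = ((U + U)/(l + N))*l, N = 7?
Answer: 439517/21 ≈ 20929.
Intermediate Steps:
q(U, l) = 2*U*l/(7 + l) (q(U, l) = ((U + U)/(l + 7))*l = ((2*U)/(7 + l))*l = (2*U/(7 + l))*l = 2*U*l/(7 + l))
((3760 - 1*(-8465)) + 8632) + q(38, 140) = ((3760 - 1*(-8465)) + 8632) + 2*38*140/(7 + 140) = ((3760 + 8465) + 8632) + 2*38*140/147 = (12225 + 8632) + 2*38*140*(1/147) = 20857 + 1520/21 = 439517/21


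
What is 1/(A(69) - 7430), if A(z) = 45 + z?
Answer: -1/7316 ≈ -0.00013669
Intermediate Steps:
1/(A(69) - 7430) = 1/((45 + 69) - 7430) = 1/(114 - 7430) = 1/(-7316) = -1/7316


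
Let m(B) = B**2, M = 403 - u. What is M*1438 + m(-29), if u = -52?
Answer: 655131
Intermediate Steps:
M = 455 (M = 403 - 1*(-52) = 403 + 52 = 455)
M*1438 + m(-29) = 455*1438 + (-29)**2 = 654290 + 841 = 655131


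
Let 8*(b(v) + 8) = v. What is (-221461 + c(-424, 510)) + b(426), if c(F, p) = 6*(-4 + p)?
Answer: -873519/4 ≈ -2.1838e+5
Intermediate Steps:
c(F, p) = -24 + 6*p
b(v) = -8 + v/8
(-221461 + c(-424, 510)) + b(426) = (-221461 + (-24 + 6*510)) + (-8 + (⅛)*426) = (-221461 + (-24 + 3060)) + (-8 + 213/4) = (-221461 + 3036) + 181/4 = -218425 + 181/4 = -873519/4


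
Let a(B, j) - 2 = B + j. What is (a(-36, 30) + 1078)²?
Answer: 1153476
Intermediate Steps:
a(B, j) = 2 + B + j (a(B, j) = 2 + (B + j) = 2 + B + j)
(a(-36, 30) + 1078)² = ((2 - 36 + 30) + 1078)² = (-4 + 1078)² = 1074² = 1153476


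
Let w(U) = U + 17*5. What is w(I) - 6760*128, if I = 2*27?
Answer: -865141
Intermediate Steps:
I = 54
w(U) = 85 + U (w(U) = U + 85 = 85 + U)
w(I) - 6760*128 = (85 + 54) - 6760*128 = 139 - 865280 = -865141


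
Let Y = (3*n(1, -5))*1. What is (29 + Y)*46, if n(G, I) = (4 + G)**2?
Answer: 4784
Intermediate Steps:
Y = 75 (Y = (3*(4 + 1)**2)*1 = (3*5**2)*1 = (3*25)*1 = 75*1 = 75)
(29 + Y)*46 = (29 + 75)*46 = 104*46 = 4784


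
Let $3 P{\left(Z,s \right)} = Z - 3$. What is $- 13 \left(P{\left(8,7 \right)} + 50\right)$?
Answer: $- \frac{2015}{3} \approx -671.67$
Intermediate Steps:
$P{\left(Z,s \right)} = -1 + \frac{Z}{3}$ ($P{\left(Z,s \right)} = \frac{Z - 3}{3} = \frac{-3 + Z}{3} = -1 + \frac{Z}{3}$)
$- 13 \left(P{\left(8,7 \right)} + 50\right) = - 13 \left(\left(-1 + \frac{1}{3} \cdot 8\right) + 50\right) = - 13 \left(\left(-1 + \frac{8}{3}\right) + 50\right) = - 13 \left(\frac{5}{3} + 50\right) = \left(-13\right) \frac{155}{3} = - \frac{2015}{3}$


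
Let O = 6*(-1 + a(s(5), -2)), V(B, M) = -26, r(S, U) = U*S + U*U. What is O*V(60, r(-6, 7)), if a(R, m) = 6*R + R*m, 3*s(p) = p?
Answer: -884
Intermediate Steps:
s(p) = p/3
r(S, U) = U² + S*U (r(S, U) = S*U + U² = U² + S*U)
O = 34 (O = 6*(-1 + ((⅓)*5)*(6 - 2)) = 6*(-1 + (5/3)*4) = 6*(-1 + 20/3) = 6*(17/3) = 34)
O*V(60, r(-6, 7)) = 34*(-26) = -884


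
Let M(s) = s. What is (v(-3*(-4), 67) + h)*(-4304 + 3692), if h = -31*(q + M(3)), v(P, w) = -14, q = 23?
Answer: 501840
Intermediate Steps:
h = -806 (h = -31*(23 + 3) = -31*26 = -806)
(v(-3*(-4), 67) + h)*(-4304 + 3692) = (-14 - 806)*(-4304 + 3692) = -820*(-612) = 501840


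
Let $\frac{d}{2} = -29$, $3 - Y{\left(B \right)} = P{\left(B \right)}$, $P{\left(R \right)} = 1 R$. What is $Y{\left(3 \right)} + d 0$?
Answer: $0$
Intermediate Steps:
$P{\left(R \right)} = R$
$Y{\left(B \right)} = 3 - B$
$d = -58$ ($d = 2 \left(-29\right) = -58$)
$Y{\left(3 \right)} + d 0 = \left(3 - 3\right) - 0 = \left(3 - 3\right) + 0 = 0 + 0 = 0$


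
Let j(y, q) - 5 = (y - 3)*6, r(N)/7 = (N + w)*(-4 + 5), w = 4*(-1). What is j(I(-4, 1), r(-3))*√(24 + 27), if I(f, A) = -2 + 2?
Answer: -13*√51 ≈ -92.839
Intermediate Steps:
I(f, A) = 0
w = -4
r(N) = -28 + 7*N (r(N) = 7*((N - 4)*(-4 + 5)) = 7*((-4 + N)*1) = 7*(-4 + N) = -28 + 7*N)
j(y, q) = -13 + 6*y (j(y, q) = 5 + (y - 3)*6 = 5 + (-3 + y)*6 = 5 + (-18 + 6*y) = -13 + 6*y)
j(I(-4, 1), r(-3))*√(24 + 27) = (-13 + 6*0)*√(24 + 27) = (-13 + 0)*√51 = -13*√51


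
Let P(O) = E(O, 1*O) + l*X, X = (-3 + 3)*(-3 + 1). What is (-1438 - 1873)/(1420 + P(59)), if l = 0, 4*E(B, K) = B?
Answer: -13244/5739 ≈ -2.3077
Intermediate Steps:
X = 0 (X = 0*(-2) = 0)
E(B, K) = B/4
P(O) = O/4 (P(O) = O/4 + 0*0 = O/4 + 0 = O/4)
(-1438 - 1873)/(1420 + P(59)) = (-1438 - 1873)/(1420 + (¼)*59) = -3311/(1420 + 59/4) = -3311/5739/4 = -3311*4/5739 = -13244/5739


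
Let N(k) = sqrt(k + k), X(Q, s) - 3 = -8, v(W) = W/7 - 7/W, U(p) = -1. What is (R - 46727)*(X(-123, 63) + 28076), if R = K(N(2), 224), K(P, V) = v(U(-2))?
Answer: -9180367911/7 ≈ -1.3115e+9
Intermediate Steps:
v(W) = -7/W + W/7 (v(W) = W*(1/7) - 7/W = W/7 - 7/W = -7/W + W/7)
X(Q, s) = -5 (X(Q, s) = 3 - 8 = -5)
N(k) = sqrt(2)*sqrt(k) (N(k) = sqrt(2*k) = sqrt(2)*sqrt(k))
K(P, V) = 48/7 (K(P, V) = -7/(-1) + (1/7)*(-1) = -7*(-1) - 1/7 = 7 - 1/7 = 48/7)
R = 48/7 ≈ 6.8571
(R - 46727)*(X(-123, 63) + 28076) = (48/7 - 46727)*(-5 + 28076) = -327041/7*28071 = -9180367911/7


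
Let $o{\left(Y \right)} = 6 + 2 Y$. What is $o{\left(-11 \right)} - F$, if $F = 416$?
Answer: $-432$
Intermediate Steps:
$o{\left(-11 \right)} - F = \left(6 + 2 \left(-11\right)\right) - 416 = \left(6 - 22\right) - 416 = -16 - 416 = -432$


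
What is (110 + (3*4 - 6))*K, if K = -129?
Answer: -14964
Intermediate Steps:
(110 + (3*4 - 6))*K = (110 + (3*4 - 6))*(-129) = (110 + (12 - 6))*(-129) = (110 + 6)*(-129) = 116*(-129) = -14964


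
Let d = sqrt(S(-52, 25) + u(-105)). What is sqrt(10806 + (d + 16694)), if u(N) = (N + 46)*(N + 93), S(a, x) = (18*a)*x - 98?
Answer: sqrt(27500 + I*sqrt(22790)) ≈ 165.83 + 0.4552*I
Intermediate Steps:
S(a, x) = -98 + 18*a*x (S(a, x) = 18*a*x - 98 = -98 + 18*a*x)
u(N) = (46 + N)*(93 + N)
d = I*sqrt(22790) (d = sqrt((-98 + 18*(-52)*25) + (4278 + (-105)**2 + 139*(-105))) = sqrt((-98 - 23400) + (4278 + 11025 - 14595)) = sqrt(-23498 + 708) = sqrt(-22790) = I*sqrt(22790) ≈ 150.96*I)
sqrt(10806 + (d + 16694)) = sqrt(10806 + (I*sqrt(22790) + 16694)) = sqrt(10806 + (16694 + I*sqrt(22790))) = sqrt(27500 + I*sqrt(22790))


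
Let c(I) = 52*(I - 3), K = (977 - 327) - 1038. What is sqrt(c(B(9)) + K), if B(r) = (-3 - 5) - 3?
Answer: 6*I*sqrt(31) ≈ 33.407*I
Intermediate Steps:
K = -388 (K = 650 - 1038 = -388)
B(r) = -11 (B(r) = -8 - 3 = -11)
c(I) = -156 + 52*I (c(I) = 52*(-3 + I) = -156 + 52*I)
sqrt(c(B(9)) + K) = sqrt((-156 + 52*(-11)) - 388) = sqrt((-156 - 572) - 388) = sqrt(-728 - 388) = sqrt(-1116) = 6*I*sqrt(31)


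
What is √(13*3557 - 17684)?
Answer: 3*√3173 ≈ 168.99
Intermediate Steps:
√(13*3557 - 17684) = √(46241 - 17684) = √28557 = 3*√3173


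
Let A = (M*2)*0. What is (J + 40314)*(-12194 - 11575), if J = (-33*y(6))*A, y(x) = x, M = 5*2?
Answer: -958223466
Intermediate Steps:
M = 10
A = 0 (A = (10*2)*0 = 20*0 = 0)
J = 0 (J = -33*6*0 = -198*0 = 0)
(J + 40314)*(-12194 - 11575) = (0 + 40314)*(-12194 - 11575) = 40314*(-23769) = -958223466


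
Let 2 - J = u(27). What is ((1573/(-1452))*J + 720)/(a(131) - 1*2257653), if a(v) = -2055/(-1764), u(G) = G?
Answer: -439285/1327499279 ≈ -0.00033091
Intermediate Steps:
a(v) = 685/588 (a(v) = -2055*(-1/1764) = 685/588)
J = -25 (J = 2 - 1*27 = 2 - 27 = -25)
((1573/(-1452))*J + 720)/(a(131) - 1*2257653) = ((1573/(-1452))*(-25) + 720)/(685/588 - 1*2257653) = ((1573*(-1/1452))*(-25) + 720)/(685/588 - 2257653) = (-13/12*(-25) + 720)/(-1327499279/588) = (325/12 + 720)*(-588/1327499279) = (8965/12)*(-588/1327499279) = -439285/1327499279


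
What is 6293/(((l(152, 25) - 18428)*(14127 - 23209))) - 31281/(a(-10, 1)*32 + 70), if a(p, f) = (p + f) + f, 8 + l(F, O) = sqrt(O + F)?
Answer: 16093264354482621/95692161407098 + 6293*sqrt(177)/3086843916358 ≈ 168.18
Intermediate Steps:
l(F, O) = -8 + sqrt(F + O) (l(F, O) = -8 + sqrt(O + F) = -8 + sqrt(F + O))
a(p, f) = p + 2*f (a(p, f) = (f + p) + f = p + 2*f)
6293/(((l(152, 25) - 18428)*(14127 - 23209))) - 31281/(a(-10, 1)*32 + 70) = 6293/((((-8 + sqrt(152 + 25)) - 18428)*(14127 - 23209))) - 31281/((-10 + 2*1)*32 + 70) = 6293/((((-8 + sqrt(177)) - 18428)*(-9082))) - 31281/((-10 + 2)*32 + 70) = 6293/(((-18436 + sqrt(177))*(-9082))) - 31281/(-8*32 + 70) = 6293/(167435752 - 9082*sqrt(177)) - 31281/(-256 + 70) = 6293/(167435752 - 9082*sqrt(177)) - 31281/(-186) = 6293/(167435752 - 9082*sqrt(177)) - 31281*(-1/186) = 6293/(167435752 - 9082*sqrt(177)) + 10427/62 = 10427/62 + 6293/(167435752 - 9082*sqrt(177))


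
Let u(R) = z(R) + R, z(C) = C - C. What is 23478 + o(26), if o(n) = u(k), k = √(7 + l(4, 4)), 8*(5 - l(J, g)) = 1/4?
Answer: 23478 + √766/8 ≈ 23481.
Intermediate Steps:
l(J, g) = 159/32 (l(J, g) = 5 - ⅛/4 = 5 - ⅛*¼ = 5 - 1/32 = 159/32)
z(C) = 0
k = √766/8 (k = √(7 + 159/32) = √(383/32) = √766/8 ≈ 3.4596)
u(R) = R (u(R) = 0 + R = R)
o(n) = √766/8
23478 + o(26) = 23478 + √766/8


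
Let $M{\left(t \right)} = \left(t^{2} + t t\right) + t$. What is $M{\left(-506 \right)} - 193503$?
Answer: $318063$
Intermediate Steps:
$M{\left(t \right)} = t + 2 t^{2}$ ($M{\left(t \right)} = \left(t^{2} + t^{2}\right) + t = 2 t^{2} + t = t + 2 t^{2}$)
$M{\left(-506 \right)} - 193503 = - 506 \left(1 + 2 \left(-506\right)\right) - 193503 = - 506 \left(1 - 1012\right) - 193503 = \left(-506\right) \left(-1011\right) - 193503 = 511566 - 193503 = 318063$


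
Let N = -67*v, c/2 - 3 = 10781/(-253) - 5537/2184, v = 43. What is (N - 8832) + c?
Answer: -465615671/39468 ≈ -11797.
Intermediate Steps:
c = -3326987/39468 (c = 6 + 2*(10781/(-253) - 5537/2184) = 6 + 2*(10781*(-1/253) - 5537*1/2184) = 6 + 2*(-10781/253 - 791/312) = 6 + 2*(-3563795/78936) = 6 - 3563795/39468 = -3326987/39468 ≈ -84.296)
N = -2881 (N = -67*43 = -2881)
(N - 8832) + c = (-2881 - 8832) - 3326987/39468 = -11713 - 3326987/39468 = -465615671/39468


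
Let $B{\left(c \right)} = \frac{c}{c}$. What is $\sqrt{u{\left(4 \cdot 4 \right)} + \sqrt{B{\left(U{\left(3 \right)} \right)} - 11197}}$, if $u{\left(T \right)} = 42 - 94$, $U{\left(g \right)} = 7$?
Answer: $\sqrt{-52 + 6 i \sqrt{311}} \approx 5.7401 + 9.2168 i$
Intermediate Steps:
$u{\left(T \right)} = -52$
$B{\left(c \right)} = 1$
$\sqrt{u{\left(4 \cdot 4 \right)} + \sqrt{B{\left(U{\left(3 \right)} \right)} - 11197}} = \sqrt{-52 + \sqrt{1 - 11197}} = \sqrt{-52 + \sqrt{-11196}} = \sqrt{-52 + 6 i \sqrt{311}}$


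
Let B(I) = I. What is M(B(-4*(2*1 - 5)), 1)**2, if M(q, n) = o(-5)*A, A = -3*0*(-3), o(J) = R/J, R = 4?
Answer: 0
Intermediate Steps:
o(J) = 4/J
A = 0 (A = 0*(-3) = 0)
M(q, n) = 0 (M(q, n) = (4/(-5))*0 = (4*(-1/5))*0 = -4/5*0 = 0)
M(B(-4*(2*1 - 5)), 1)**2 = 0**2 = 0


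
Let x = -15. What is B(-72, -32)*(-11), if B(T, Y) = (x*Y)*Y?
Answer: 168960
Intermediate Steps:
B(T, Y) = -15*Y**2 (B(T, Y) = (-15*Y)*Y = -15*Y**2)
B(-72, -32)*(-11) = -15*(-32)**2*(-11) = -15*1024*(-11) = -15360*(-11) = 168960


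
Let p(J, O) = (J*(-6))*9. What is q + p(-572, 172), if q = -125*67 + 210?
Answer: 22723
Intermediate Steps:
p(J, O) = -54*J (p(J, O) = -6*J*9 = -54*J)
q = -8165 (q = -8375 + 210 = -8165)
q + p(-572, 172) = -8165 - 54*(-572) = -8165 + 30888 = 22723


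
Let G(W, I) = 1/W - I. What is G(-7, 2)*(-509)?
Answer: 7635/7 ≈ 1090.7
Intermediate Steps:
G(-7, 2)*(-509) = (1/(-7) - 1*2)*(-509) = (-⅐ - 2)*(-509) = -15/7*(-509) = 7635/7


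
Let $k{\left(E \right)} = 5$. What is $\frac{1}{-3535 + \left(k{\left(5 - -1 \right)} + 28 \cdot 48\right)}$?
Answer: $- \frac{1}{2186} \approx -0.00045746$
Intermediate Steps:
$\frac{1}{-3535 + \left(k{\left(5 - -1 \right)} + 28 \cdot 48\right)} = \frac{1}{-3535 + \left(5 + 28 \cdot 48\right)} = \frac{1}{-3535 + \left(5 + 1344\right)} = \frac{1}{-3535 + 1349} = \frac{1}{-2186} = - \frac{1}{2186}$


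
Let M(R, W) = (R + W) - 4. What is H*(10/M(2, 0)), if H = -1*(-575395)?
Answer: -2876975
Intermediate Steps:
M(R, W) = -4 + R + W
H = 575395
H*(10/M(2, 0)) = 575395*(10/(-4 + 2 + 0)) = 575395*(10/(-2)) = 575395*(10*(-½)) = 575395*(-5) = -2876975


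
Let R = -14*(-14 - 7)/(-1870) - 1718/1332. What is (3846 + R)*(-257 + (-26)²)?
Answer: 1003103427467/622710 ≈ 1.6109e+6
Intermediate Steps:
R = -901067/622710 (R = -14*(-21)*(-1/1870) - 1718*1/1332 = 294*(-1/1870) - 859/666 = -147/935 - 859/666 = -901067/622710 ≈ -1.4470)
(3846 + R)*(-257 + (-26)²) = (3846 - 901067/622710)*(-257 + (-26)²) = 2394041593*(-257 + 676)/622710 = (2394041593/622710)*419 = 1003103427467/622710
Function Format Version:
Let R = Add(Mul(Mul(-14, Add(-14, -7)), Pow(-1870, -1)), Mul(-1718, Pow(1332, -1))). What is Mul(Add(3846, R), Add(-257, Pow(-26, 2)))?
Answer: Rational(1003103427467, 622710) ≈ 1.6109e+6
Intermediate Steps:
R = Rational(-901067, 622710) (R = Add(Mul(Mul(-14, -21), Rational(-1, 1870)), Mul(-1718, Rational(1, 1332))) = Add(Mul(294, Rational(-1, 1870)), Rational(-859, 666)) = Add(Rational(-147, 935), Rational(-859, 666)) = Rational(-901067, 622710) ≈ -1.4470)
Mul(Add(3846, R), Add(-257, Pow(-26, 2))) = Mul(Add(3846, Rational(-901067, 622710)), Add(-257, Pow(-26, 2))) = Mul(Rational(2394041593, 622710), Add(-257, 676)) = Mul(Rational(2394041593, 622710), 419) = Rational(1003103427467, 622710)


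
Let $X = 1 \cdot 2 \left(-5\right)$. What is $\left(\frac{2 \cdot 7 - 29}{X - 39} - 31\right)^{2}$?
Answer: $\frac{2262016}{2401} \approx 942.11$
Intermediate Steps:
$X = -10$ ($X = 2 \left(-5\right) = -10$)
$\left(\frac{2 \cdot 7 - 29}{X - 39} - 31\right)^{2} = \left(\frac{2 \cdot 7 - 29}{-10 - 39} - 31\right)^{2} = \left(\frac{14 - 29}{-49} - 31\right)^{2} = \left(\left(-15\right) \left(- \frac{1}{49}\right) - 31\right)^{2} = \left(\frac{15}{49} - 31\right)^{2} = \left(- \frac{1504}{49}\right)^{2} = \frac{2262016}{2401}$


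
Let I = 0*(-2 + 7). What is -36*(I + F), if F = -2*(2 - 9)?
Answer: -504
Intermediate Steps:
F = 14 (F = -2*(-7) = 14)
I = 0 (I = 0*5 = 0)
-36*(I + F) = -36*(0 + 14) = -36*14 = -504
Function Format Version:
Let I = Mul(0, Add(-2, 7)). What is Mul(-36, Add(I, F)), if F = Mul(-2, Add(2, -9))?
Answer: -504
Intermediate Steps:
F = 14 (F = Mul(-2, -7) = 14)
I = 0 (I = Mul(0, 5) = 0)
Mul(-36, Add(I, F)) = Mul(-36, Add(0, 14)) = Mul(-36, 14) = -504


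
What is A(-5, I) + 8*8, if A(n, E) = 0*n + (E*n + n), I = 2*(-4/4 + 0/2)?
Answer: 69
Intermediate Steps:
I = -2 (I = 2*(-4*1/4 + 0*(1/2)) = 2*(-1 + 0) = 2*(-1) = -2)
A(n, E) = n + E*n (A(n, E) = 0 + (n + E*n) = n + E*n)
A(-5, I) + 8*8 = -5*(1 - 2) + 8*8 = -5*(-1) + 64 = 5 + 64 = 69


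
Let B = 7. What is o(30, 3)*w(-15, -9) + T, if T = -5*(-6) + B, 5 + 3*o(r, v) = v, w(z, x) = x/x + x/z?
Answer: 539/15 ≈ 35.933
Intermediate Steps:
w(z, x) = 1 + x/z
o(r, v) = -5/3 + v/3
T = 37 (T = -5*(-6) + 7 = 30 + 7 = 37)
o(30, 3)*w(-15, -9) + T = (-5/3 + (1/3)*3)*((-9 - 15)/(-15)) + 37 = (-5/3 + 1)*(-1/15*(-24)) + 37 = -2/3*8/5 + 37 = -16/15 + 37 = 539/15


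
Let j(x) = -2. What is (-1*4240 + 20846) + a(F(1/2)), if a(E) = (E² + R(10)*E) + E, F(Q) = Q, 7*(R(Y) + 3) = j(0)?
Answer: 464943/28 ≈ 16605.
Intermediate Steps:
R(Y) = -23/7 (R(Y) = -3 + (⅐)*(-2) = -3 - 2/7 = -23/7)
a(E) = E² - 16*E/7 (a(E) = (E² - 23*E/7) + E = E² - 16*E/7)
(-1*4240 + 20846) + a(F(1/2)) = (-1*4240 + 20846) + (⅐)*(-16 + 7/2)/2 = (-4240 + 20846) + (⅐)*(½)*(-16 + 7*(½)) = 16606 + (⅐)*(½)*(-16 + 7/2) = 16606 + (⅐)*(½)*(-25/2) = 16606 - 25/28 = 464943/28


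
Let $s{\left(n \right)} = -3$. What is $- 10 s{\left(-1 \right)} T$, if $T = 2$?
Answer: $60$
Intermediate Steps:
$- 10 s{\left(-1 \right)} T = \left(-10\right) \left(-3\right) 2 = 30 \cdot 2 = 60$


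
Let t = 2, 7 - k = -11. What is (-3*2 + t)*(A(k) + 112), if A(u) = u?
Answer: -520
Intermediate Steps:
k = 18 (k = 7 - 1*(-11) = 7 + 11 = 18)
(-3*2 + t)*(A(k) + 112) = (-3*2 + 2)*(18 + 112) = (-6 + 2)*130 = -4*130 = -520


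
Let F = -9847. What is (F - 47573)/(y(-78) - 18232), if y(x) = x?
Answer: 5742/1831 ≈ 3.1360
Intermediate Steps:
(F - 47573)/(y(-78) - 18232) = (-9847 - 47573)/(-78 - 18232) = -57420/(-18310) = -57420*(-1/18310) = 5742/1831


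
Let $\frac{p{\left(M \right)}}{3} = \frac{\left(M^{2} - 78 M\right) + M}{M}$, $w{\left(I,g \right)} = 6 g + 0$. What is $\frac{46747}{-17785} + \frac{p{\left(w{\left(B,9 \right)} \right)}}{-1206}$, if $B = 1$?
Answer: $- \frac{18383239}{7149570} \approx -2.5712$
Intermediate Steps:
$w{\left(I,g \right)} = 6 g$
$p{\left(M \right)} = \frac{3 \left(M^{2} - 77 M\right)}{M}$ ($p{\left(M \right)} = 3 \frac{\left(M^{2} - 78 M\right) + M}{M} = 3 \frac{M^{2} - 77 M}{M} = \frac{3 \left(M^{2} - 77 M\right)}{M}$)
$\frac{46747}{-17785} + \frac{p{\left(w{\left(B,9 \right)} \right)}}{-1206} = \frac{46747}{-17785} + \frac{-231 + 3 \cdot 6 \cdot 9}{-1206} = 46747 \left(- \frac{1}{17785}\right) + \left(-231 + 3 \cdot 54\right) \left(- \frac{1}{1206}\right) = - \frac{46747}{17785} + \left(-231 + 162\right) \left(- \frac{1}{1206}\right) = - \frac{46747}{17785} - - \frac{23}{402} = - \frac{46747}{17785} + \frac{23}{402} = - \frac{18383239}{7149570}$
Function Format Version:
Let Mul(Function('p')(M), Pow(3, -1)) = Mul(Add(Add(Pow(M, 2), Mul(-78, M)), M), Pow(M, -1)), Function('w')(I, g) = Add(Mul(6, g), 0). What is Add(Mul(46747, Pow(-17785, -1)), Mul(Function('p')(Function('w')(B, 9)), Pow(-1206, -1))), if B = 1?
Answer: Rational(-18383239, 7149570) ≈ -2.5712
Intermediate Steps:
Function('w')(I, g) = Mul(6, g)
Function('p')(M) = Mul(3, Pow(M, -1), Add(Pow(M, 2), Mul(-77, M))) (Function('p')(M) = Mul(3, Mul(Add(Add(Pow(M, 2), Mul(-78, M)), M), Pow(M, -1))) = Mul(3, Mul(Add(Pow(M, 2), Mul(-77, M)), Pow(M, -1))) = Mul(3, Mul(Pow(M, -1), Add(Pow(M, 2), Mul(-77, M)))) = Mul(3, Pow(M, -1), Add(Pow(M, 2), Mul(-77, M))))
Add(Mul(46747, Pow(-17785, -1)), Mul(Function('p')(Function('w')(B, 9)), Pow(-1206, -1))) = Add(Mul(46747, Pow(-17785, -1)), Mul(Add(-231, Mul(3, Mul(6, 9))), Pow(-1206, -1))) = Add(Mul(46747, Rational(-1, 17785)), Mul(Add(-231, Mul(3, 54)), Rational(-1, 1206))) = Add(Rational(-46747, 17785), Mul(Add(-231, 162), Rational(-1, 1206))) = Add(Rational(-46747, 17785), Mul(-69, Rational(-1, 1206))) = Add(Rational(-46747, 17785), Rational(23, 402)) = Rational(-18383239, 7149570)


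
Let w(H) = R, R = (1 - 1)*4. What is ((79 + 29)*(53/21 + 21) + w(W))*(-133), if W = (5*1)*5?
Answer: -337896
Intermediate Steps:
W = 25 (W = 5*5 = 25)
R = 0 (R = 0*4 = 0)
w(H) = 0
((79 + 29)*(53/21 + 21) + w(W))*(-133) = ((79 + 29)*(53/21 + 21) + 0)*(-133) = (108*(53*(1/21) + 21) + 0)*(-133) = (108*(53/21 + 21) + 0)*(-133) = (108*(494/21) + 0)*(-133) = (17784/7 + 0)*(-133) = (17784/7)*(-133) = -337896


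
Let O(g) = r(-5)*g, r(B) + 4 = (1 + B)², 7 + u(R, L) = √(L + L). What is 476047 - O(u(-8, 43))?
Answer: 476131 - 12*√86 ≈ 4.7602e+5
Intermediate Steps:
u(R, L) = -7 + √2*√L (u(R, L) = -7 + √(L + L) = -7 + √(2*L) = -7 + √2*√L)
r(B) = -4 + (1 + B)²
O(g) = 12*g (O(g) = (-4 + (1 - 5)²)*g = (-4 + (-4)²)*g = (-4 + 16)*g = 12*g)
476047 - O(u(-8, 43)) = 476047 - 12*(-7 + √2*√43) = 476047 - 12*(-7 + √86) = 476047 - (-84 + 12*√86) = 476047 + (84 - 12*√86) = 476131 - 12*√86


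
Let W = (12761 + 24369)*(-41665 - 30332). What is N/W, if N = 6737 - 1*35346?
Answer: 28609/2673248610 ≈ 1.0702e-5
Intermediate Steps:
N = -28609 (N = 6737 - 35346 = -28609)
W = -2673248610 (W = 37130*(-71997) = -2673248610)
N/W = -28609/(-2673248610) = -28609*(-1/2673248610) = 28609/2673248610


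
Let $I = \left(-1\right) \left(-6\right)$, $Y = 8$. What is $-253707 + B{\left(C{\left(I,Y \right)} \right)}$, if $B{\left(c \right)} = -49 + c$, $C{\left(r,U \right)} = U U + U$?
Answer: $-253684$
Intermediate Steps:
$I = 6$
$C{\left(r,U \right)} = U + U^{2}$ ($C{\left(r,U \right)} = U^{2} + U = U + U^{2}$)
$-253707 + B{\left(C{\left(I,Y \right)} \right)} = -253707 - \left(49 - 8 \left(1 + 8\right)\right) = -253707 + \left(-49 + 8 \cdot 9\right) = -253707 + \left(-49 + 72\right) = -253707 + 23 = -253684$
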